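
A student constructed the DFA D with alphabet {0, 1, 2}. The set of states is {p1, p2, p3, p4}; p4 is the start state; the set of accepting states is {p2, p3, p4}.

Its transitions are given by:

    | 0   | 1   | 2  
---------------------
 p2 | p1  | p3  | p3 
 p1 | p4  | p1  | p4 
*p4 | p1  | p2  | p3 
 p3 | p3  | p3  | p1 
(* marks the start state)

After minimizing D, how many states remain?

4

Start with accepting vs non-accepting: {p2,p3,p4} | {p1}.
On input 0, block {p2,p3,p4} splits into {p2,p4} and {p3}.
Refine {p2,p4} on symbol 1: members go to different blocks, giving {p2} and {p4}.
The partition is now stable with 4 blocks: {p2} | {p1} | {p3} | {p4}.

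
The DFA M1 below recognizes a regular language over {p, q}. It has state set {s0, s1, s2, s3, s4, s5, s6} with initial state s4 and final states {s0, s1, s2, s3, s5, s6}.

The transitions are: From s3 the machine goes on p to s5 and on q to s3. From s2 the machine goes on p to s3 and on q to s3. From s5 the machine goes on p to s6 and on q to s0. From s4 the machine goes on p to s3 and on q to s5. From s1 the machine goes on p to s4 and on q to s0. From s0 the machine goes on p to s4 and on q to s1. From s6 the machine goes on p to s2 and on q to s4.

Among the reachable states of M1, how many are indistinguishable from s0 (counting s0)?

2

Every state is reachable, so we keep all 7.
Start with accepting vs non-accepting: {s0,s1,s2,s3,s5,s6} | {s4}.
Split {s0,s1,s2,s3,s5,s6} by δ(·,p) → {s2,s3,s5,s6} and {s0,s1}.
Refine {s2,s3,s5,s6} on symbol q: members go to different blocks, giving {s2,s3} and {s5} and {s6}.
On input p, block {s2,s3} splits into {s2} and {s3}.
Stable partition: {s2} | {s4} | {s0,s1} | {s5} | {s6} | {s3} — 6 equivalence classes.
State s0 belongs to the block {s0,s1}, which has 2 states.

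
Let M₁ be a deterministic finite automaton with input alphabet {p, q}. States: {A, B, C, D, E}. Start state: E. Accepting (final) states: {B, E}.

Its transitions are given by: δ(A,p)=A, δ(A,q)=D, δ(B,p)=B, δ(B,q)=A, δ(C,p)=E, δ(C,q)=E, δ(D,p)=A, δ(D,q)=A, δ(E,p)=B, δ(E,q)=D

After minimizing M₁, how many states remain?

First remove the unreachable states {C}; 4 states remain.
Start with accepting vs non-accepting: {B,E} | {A,D}.
The partition is now stable with 2 blocks: {B,E} | {A,D}.

2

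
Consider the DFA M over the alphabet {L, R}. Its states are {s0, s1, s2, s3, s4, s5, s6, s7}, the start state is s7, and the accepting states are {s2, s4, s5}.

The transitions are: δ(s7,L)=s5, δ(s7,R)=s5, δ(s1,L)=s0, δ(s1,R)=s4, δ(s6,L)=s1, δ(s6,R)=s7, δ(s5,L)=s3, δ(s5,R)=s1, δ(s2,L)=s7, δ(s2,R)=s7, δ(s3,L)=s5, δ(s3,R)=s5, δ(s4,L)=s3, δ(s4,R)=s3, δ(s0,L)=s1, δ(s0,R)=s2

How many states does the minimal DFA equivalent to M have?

Reachable states from the start: {s0,s1,s2,s3,s4,s5,s7}. Unreachable: {s6} — drop them.
Initial partition by acceptance: {s2,s4,s5} | {s0,s1,s3,s7}.
Refine {s0,s1,s3,s7} on symbol L: members go to different blocks, giving {s0,s1} and {s3,s7}.
Refine {s2,s4,s5} on symbol R: members go to different blocks, giving {s2,s4} and {s5}.
No further refinement is possible. Final partition (4 blocks): {s2,s4} | {s0,s1} | {s3,s7} | {s5}.

4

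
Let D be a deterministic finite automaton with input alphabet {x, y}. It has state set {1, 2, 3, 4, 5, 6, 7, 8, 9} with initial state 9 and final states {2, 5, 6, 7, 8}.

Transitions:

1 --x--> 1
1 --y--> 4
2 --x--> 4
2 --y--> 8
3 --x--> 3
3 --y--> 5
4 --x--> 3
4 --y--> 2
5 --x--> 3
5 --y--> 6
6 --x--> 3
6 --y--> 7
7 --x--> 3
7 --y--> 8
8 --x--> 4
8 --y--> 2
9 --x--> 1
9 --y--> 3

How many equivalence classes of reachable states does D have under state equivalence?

Start with accepting vs non-accepting: {2,5,6,7,8} | {1,3,4,9}.
Refine {1,3,4,9} on symbol y: members go to different blocks, giving {1,9} and {3,4}.
No further refinement is possible. Final partition (3 blocks): {2,5,6,7,8} | {1,9} | {3,4}.

3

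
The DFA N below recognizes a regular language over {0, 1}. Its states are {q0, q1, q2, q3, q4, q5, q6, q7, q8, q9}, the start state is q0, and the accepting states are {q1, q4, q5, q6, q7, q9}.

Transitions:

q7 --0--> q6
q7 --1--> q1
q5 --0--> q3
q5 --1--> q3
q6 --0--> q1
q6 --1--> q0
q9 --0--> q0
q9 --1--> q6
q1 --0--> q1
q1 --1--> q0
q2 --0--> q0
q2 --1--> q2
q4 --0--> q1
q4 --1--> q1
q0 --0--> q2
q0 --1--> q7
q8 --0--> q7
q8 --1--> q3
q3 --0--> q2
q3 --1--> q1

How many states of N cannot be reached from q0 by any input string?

BFS from q0 reaches {q0, q1, q2, q6, q7}; the 5 state(s) q3, q4, q5, q8, q9 are never visited.

5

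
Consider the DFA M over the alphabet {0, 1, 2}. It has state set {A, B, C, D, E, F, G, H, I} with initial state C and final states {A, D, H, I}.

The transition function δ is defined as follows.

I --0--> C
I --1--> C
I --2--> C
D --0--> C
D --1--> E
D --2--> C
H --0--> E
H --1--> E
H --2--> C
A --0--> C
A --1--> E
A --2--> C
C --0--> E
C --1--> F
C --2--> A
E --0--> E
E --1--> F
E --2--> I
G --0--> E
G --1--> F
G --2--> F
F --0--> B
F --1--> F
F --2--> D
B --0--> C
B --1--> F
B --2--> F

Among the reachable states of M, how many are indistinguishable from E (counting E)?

2

First remove the unreachable states {G,H}; 7 states remain.
P0 = {A,D,I} | {B,C,E,F}.
On input 2, block {B,C,E,F} splits into {C,E,F} and {B}.
Refine {C,E,F} on symbol 0: members go to different blocks, giving {C,E} and {F}.
No further refinement is possible. Final partition (4 blocks): {A,D,I} | {C,E} | {B} | {F}.
The equivalence class containing E is {C,E}, of size 2.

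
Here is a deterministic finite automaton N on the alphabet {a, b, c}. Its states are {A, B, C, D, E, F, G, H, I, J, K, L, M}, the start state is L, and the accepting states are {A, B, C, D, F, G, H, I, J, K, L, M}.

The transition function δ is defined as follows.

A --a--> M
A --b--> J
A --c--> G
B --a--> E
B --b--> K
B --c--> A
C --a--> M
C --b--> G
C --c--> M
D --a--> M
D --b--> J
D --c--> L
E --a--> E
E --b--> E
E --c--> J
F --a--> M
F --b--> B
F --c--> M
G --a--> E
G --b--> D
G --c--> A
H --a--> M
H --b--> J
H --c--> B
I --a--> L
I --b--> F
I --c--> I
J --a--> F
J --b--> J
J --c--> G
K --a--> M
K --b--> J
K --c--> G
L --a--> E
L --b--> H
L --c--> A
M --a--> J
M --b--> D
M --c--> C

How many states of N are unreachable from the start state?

1

Starting at L and following transitions, the reachable set is {A, B, C, D, E, F, G, H, J, K, L, M}. That leaves I unreachable — 1 in total.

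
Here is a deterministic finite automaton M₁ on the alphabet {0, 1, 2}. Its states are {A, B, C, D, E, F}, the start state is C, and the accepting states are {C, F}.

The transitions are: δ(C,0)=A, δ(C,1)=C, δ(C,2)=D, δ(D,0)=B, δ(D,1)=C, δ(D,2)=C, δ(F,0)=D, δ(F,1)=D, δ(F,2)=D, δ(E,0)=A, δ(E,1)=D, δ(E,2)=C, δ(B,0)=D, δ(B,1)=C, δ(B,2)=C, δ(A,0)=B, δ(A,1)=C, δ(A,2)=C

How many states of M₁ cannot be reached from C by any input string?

BFS from C reaches {A, B, C, D}; the 2 state(s) E, F are never visited.

2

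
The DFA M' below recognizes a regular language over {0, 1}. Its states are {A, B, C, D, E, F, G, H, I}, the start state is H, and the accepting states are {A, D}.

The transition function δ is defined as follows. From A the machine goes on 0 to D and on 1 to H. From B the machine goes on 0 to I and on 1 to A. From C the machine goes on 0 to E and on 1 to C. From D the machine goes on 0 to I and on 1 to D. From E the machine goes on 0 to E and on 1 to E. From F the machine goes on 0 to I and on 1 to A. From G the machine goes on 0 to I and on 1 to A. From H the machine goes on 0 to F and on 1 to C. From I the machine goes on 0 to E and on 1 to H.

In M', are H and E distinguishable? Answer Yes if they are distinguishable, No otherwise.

Reachable states from the start: {A,C,D,E,F,H,I}. Unreachable: {B,G} — drop them.
Start with accepting vs non-accepting: {A,D} | {C,E,F,H,I}.
Split {A,D} by δ(·,0) → {A} and {D}.
On input 1, block {C,E,F,H,I} splits into {C,E,H,I} and {F}.
Split {C,E,H,I} by δ(·,0) → {C,E,I} and {H}.
Refine {C,E,I} on symbol 1: members go to different blocks, giving {C,E} and {I}.
Stable partition: {A} | {C,E} | {D} | {F} | {H} | {I} — 6 equivalence classes.
H and E end up in different blocks, so they are distinguishable. For instance, the string '01' is accepted from only H.

Yes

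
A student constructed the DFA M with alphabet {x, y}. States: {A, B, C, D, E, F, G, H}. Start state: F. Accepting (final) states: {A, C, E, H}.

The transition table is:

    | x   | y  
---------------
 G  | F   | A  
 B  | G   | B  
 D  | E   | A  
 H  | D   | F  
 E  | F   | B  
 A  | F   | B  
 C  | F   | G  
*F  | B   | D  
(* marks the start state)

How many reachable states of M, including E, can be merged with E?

2

States {C,H} cannot be reached from the start state, so discard them.
Initial partition by acceptance: {A,E} | {B,D,F,G}.
On input x, block {B,D,F,G} splits into {B,F,G} and {D}.
Refine {B,F,G} on symbol y: members go to different blocks, giving {B} and {F} and {G}.
Stable partition: {A,E} | {B} | {D} | {F} | {G} — 5 equivalence classes.
The equivalence class containing E is {A,E}, of size 2.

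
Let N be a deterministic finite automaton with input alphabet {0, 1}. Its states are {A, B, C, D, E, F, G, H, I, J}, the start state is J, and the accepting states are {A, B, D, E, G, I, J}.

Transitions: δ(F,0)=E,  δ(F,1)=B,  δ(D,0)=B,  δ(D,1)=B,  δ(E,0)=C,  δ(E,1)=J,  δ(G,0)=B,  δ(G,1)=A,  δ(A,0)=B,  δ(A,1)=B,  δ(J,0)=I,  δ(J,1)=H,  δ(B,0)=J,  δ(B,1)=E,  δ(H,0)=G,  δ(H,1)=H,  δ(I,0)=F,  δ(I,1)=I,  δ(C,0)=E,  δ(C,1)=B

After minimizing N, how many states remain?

8

Reachable states from the start: {A,B,C,E,F,G,H,I,J}. Unreachable: {D} — drop them.
Start with accepting vs non-accepting: {A,B,E,G,I,J} | {C,F,H}.
Split {A,B,E,G,I,J} by δ(·,0) → {A,B,G,J} and {E,I}.
Refine {A,B,G,J} on symbol 0: members go to different blocks, giving {A,B,G} and {J}.
Split {A,B,G} by δ(·,0) → {A,G} and {B}.
Refine {A,G} on symbol 1: members go to different blocks, giving {A} and {G}.
Refine {C,F,H} on symbol 0: members go to different blocks, giving {C,F} and {H}.
On input 1, block {E,I} splits into {E} and {I}.
Stable partition: {A} | {C,F} | {E} | {J} | {B} | {G} | {H} | {I} — 8 equivalence classes.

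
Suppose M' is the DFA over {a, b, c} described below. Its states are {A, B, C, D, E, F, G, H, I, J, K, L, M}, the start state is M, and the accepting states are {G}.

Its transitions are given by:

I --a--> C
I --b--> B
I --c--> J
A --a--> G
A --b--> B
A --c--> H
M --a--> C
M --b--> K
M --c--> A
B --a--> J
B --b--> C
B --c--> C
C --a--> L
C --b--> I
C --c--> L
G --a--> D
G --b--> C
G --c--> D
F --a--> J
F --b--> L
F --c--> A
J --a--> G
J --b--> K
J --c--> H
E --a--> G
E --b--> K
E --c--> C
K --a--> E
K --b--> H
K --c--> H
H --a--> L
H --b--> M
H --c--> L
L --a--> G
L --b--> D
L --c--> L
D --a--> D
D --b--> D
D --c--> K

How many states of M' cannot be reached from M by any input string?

1

BFS from M reaches {A, B, C, D, E, G, H, I, J, K, L, M}; the 1 state(s) F are never visited.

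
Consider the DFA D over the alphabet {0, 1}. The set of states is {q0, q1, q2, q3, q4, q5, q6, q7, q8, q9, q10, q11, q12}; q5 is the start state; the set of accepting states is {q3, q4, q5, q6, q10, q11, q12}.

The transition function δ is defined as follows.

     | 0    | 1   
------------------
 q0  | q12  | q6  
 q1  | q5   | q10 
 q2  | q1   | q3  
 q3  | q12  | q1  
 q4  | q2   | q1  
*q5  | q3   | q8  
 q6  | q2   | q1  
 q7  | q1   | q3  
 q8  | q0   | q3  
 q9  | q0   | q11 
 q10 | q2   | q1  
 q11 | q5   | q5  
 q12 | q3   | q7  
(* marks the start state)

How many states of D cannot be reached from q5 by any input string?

No path from q5 leads to q4, q9, q11; the other 10 states are all reachable.

3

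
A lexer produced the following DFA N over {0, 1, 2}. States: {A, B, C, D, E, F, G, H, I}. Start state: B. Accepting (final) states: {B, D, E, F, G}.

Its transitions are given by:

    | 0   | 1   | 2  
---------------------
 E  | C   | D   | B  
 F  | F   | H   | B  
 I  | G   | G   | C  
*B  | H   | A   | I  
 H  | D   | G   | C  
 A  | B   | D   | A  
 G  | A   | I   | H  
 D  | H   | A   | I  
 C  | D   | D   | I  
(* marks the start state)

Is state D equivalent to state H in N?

No

First remove the unreachable states {E,F}; 7 states remain.
Initial partition by acceptance: {B,D,G} | {A,C,H,I}.
Stable partition: {B,D,G} | {A,C,H,I} — 2 equivalence classes.
D and H end up in different blocks, so they are distinguishable. For instance, the string 'ε' is accepted from only D.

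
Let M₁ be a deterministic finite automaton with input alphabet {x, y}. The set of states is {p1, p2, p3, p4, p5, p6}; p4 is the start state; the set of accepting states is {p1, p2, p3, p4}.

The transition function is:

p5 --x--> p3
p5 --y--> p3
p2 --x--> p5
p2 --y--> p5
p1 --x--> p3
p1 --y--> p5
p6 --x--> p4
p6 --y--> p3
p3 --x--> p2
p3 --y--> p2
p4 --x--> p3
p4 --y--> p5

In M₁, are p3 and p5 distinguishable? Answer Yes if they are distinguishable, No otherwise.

Reachable states from the start: {p2,p3,p4,p5}. Unreachable: {p1,p6} — drop them.
Initial partition by acceptance: {p2,p3,p4} | {p5}.
On input x, block {p2,p3,p4} splits into {p3,p4} and {p2}.
Split {p3,p4} by δ(·,x) → {p3} and {p4}.
Stable partition: {p3} | {p5} | {p2} | {p4} — 4 equivalence classes.
p3 and p5 end up in different blocks, so they are distinguishable. For instance, the string 'ε' is accepted from only p3.

Yes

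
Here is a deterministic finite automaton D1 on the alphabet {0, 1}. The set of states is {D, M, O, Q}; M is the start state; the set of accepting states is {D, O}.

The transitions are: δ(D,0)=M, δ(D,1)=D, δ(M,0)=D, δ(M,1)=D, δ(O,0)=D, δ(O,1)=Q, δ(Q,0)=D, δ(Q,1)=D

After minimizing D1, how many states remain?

2

States {O,Q} cannot be reached from the start state, so discard them.
P0 = {D} | {M}.
No further refinement is possible. Final partition (2 blocks): {D} | {M}.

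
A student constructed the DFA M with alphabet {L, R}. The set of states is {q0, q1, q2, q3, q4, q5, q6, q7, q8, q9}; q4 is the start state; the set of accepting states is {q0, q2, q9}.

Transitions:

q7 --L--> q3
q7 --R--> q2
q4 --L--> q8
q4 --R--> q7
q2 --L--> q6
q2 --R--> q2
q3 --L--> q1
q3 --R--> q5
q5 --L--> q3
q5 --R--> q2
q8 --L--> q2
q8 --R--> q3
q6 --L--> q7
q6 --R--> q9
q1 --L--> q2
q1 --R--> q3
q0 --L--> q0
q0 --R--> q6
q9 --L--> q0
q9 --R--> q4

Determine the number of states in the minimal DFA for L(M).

7

Every state is reachable, so we keep all 10.
Start with accepting vs non-accepting: {q0,q2,q9} | {q1,q3,q4,q5,q6,q7,q8}.
Split {q0,q2,q9} by δ(·,L) → {q0,q9} and {q2}.
Refine {q1,q3,q4,q5,q6,q7,q8} on symbol L: members go to different blocks, giving {q3,q4,q5,q6,q7} and {q1,q8}.
Refine {q3,q4,q5,q6,q7} on symbol L: members go to different blocks, giving {q5,q6,q7} and {q3,q4}.
Split {q0,q9} by δ(·,R) → {q0} and {q9}.
Split {q5,q6,q7} by δ(·,L) → {q5,q7} and {q6}.
Stable partition: {q0} | {q5,q7} | {q2} | {q1,q8} | {q3,q4} | {q9} | {q6} — 7 equivalence classes.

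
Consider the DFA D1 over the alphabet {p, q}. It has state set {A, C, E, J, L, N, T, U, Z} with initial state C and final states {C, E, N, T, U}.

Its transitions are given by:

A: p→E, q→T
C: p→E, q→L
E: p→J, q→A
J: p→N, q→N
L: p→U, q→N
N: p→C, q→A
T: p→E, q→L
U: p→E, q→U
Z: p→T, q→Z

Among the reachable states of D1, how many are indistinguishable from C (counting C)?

2

First remove the unreachable states {Z}; 8 states remain.
P0 = {C,E,N,T,U} | {A,J,L}.
Refine {C,E,N,T,U} on symbol p: members go to different blocks, giving {C,N,T,U} and {E}.
Split {C,N,T,U} by δ(·,p) → {C,T,U} and {N}.
Split {C,T,U} by δ(·,q) → {C,T} and {U}.
On input p, block {A,J,L} splits into {L} and {A} and {J}.
The partition is now stable with 7 blocks: {C,T} | {L} | {E} | {N} | {U} | {A} | {J}.
The equivalence class containing C is {C,T}, of size 2.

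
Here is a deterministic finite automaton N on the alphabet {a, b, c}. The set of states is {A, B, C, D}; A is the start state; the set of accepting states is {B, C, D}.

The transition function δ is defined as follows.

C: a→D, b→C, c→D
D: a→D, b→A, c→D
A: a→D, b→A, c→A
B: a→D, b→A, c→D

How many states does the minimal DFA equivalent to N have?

2

First remove the unreachable states {B,C}; 2 states remain.
Initial partition by acceptance: {D} | {A}.
Stable partition: {D} | {A} — 2 equivalence classes.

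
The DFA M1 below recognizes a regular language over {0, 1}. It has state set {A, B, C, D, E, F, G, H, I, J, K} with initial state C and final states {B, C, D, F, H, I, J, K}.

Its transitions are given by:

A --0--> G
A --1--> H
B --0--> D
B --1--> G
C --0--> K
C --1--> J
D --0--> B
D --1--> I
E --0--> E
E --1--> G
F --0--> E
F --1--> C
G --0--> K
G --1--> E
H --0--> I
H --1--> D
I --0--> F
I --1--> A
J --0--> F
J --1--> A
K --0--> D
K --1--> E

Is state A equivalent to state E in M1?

No

All states are reachable from the start state.
P0 = {B,C,D,F,H,I,J,K} | {A,E,G}.
Refine {B,C,D,F,H,I,J,K} on symbol 0: members go to different blocks, giving {B,C,D,H,I,J,K} and {F}.
Refine {B,C,D,H,I,J,K} on symbol 0: members go to different blocks, giving {B,C,D,H,K} and {I,J}.
Split {B,C,D,H,K} by δ(·,0) → {B,C,D,K} and {H}.
On input 1, block {B,C,D,K} splits into {B,K} and {C,D}.
Refine {A,E,G} on symbol 0: members go to different blocks, giving {A,E} and {G}.
Refine {B,K} on symbol 1: members go to different blocks, giving {B} and {K}.
On input 0, block {A,E} splits into {A} and {E}.
Refine {C,D} on symbol 0: members go to different blocks, giving {C} and {D}.
Stable partition: {B} | {A} | {F} | {I,J} | {H} | {C} | {G} | {K} | {E} | {D} — 10 equivalence classes.
A and E end up in different blocks, so they are distinguishable. For instance, the string '1' is accepted from only A.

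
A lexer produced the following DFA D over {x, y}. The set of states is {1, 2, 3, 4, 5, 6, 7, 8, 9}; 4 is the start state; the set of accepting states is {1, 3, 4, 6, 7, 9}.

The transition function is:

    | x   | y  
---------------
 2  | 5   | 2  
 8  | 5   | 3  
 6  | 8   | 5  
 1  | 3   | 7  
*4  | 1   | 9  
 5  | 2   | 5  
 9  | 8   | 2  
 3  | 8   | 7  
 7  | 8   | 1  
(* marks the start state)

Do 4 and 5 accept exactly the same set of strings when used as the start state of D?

First remove the unreachable states {6}; 8 states remain.
Initial partition by acceptance: {1,3,4,7,9} | {2,5,8}.
On input x, block {1,3,4,7,9} splits into {3,7,9} and {1,4}.
Split {3,7,9} by δ(·,y) → {3} and {7} and {9}.
Split {2,5,8} by δ(·,y) → {2,5} and {8}.
On input x, block {1,4} splits into {1} and {4}.
No further refinement is possible. Final partition (7 blocks): {3} | {2,5} | {1} | {7} | {9} | {8} | {4}.
4 and 5 end up in different blocks, so they are distinguishable. For instance, the string 'ε' is accepted from only 4.

No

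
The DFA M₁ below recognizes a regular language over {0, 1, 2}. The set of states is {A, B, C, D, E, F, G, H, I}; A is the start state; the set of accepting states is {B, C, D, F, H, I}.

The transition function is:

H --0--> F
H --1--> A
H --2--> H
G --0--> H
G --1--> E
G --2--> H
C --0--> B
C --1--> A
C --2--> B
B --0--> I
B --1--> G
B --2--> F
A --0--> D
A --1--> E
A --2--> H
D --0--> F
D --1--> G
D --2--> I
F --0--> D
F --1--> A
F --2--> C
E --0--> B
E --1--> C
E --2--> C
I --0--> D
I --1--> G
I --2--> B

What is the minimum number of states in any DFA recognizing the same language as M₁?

All states are reachable from the start state.
Start with accepting vs non-accepting: {B,C,D,F,H,I} | {A,E,G}.
Refine {A,E,G} on symbol 1: members go to different blocks, giving {A,G} and {E}.
Stable partition: {B,C,D,F,H,I} | {A,G} | {E} — 3 equivalence classes.

3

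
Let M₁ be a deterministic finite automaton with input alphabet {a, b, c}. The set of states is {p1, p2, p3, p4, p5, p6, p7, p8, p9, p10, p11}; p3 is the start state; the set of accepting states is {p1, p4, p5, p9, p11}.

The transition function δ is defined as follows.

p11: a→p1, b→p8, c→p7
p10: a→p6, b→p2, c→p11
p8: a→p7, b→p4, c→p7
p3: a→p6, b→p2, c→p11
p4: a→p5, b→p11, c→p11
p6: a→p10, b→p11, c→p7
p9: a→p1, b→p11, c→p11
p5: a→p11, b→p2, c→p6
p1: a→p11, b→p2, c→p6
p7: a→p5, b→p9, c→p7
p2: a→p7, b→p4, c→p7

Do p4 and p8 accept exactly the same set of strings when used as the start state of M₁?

All states are reachable from the start state.
Initial partition by acceptance: {p1,p4,p5,p9,p11} | {p2,p3,p6,p7,p8,p10}.
Split {p1,p4,p5,p9,p11} by δ(·,b) → {p1,p5,p11} and {p4,p9}.
Split {p2,p3,p6,p7,p8,p10} by δ(·,a) → {p2,p3,p6,p8,p10} and {p7}.
Split {p1,p5,p11} by δ(·,c) → {p1,p5} and {p11}.
Refine {p2,p3,p6,p8,p10} on symbol a: members go to different blocks, giving {p3,p6,p10} and {p2,p8}.
Split {p3,p6,p10} by δ(·,b) → {p3,p10} and {p6}.
The partition is now stable with 7 blocks: {p1,p5} | {p3,p10} | {p4,p9} | {p7} | {p11} | {p2,p8} | {p6}.
p4 and p8 end up in different blocks, so they are distinguishable. For instance, the string 'ε' is accepted from only p4.

No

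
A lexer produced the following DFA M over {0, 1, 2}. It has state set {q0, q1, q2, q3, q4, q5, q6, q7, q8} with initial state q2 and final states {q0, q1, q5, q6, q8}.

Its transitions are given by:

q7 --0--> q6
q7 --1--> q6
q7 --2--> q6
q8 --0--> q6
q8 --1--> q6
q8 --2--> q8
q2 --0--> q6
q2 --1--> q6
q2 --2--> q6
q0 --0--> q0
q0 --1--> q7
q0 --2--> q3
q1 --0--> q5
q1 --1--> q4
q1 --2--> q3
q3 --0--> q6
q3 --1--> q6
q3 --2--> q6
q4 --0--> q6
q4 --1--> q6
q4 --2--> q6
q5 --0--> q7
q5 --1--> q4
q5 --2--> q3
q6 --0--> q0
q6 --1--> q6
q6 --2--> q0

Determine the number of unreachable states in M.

Starting at q2 and following transitions, the reachable set is {q0, q2, q3, q6, q7}. That leaves q1, q4, q5, q8 unreachable — 4 in total.

4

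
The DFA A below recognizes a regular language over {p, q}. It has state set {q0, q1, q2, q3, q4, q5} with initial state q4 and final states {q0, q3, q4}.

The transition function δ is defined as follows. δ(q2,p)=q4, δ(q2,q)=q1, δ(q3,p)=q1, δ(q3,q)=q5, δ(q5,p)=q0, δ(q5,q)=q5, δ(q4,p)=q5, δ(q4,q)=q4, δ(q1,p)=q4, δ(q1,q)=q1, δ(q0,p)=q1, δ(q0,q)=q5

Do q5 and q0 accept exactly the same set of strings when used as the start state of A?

First remove the unreachable states {q2,q3}; 4 states remain.
Start with accepting vs non-accepting: {q0,q4} | {q1,q5}.
Split {q0,q4} by δ(·,q) → {q0} and {q4}.
Split {q1,q5} by δ(·,p) → {q1} and {q5}.
No further refinement is possible. Final partition (4 blocks): {q0} | {q1} | {q4} | {q5}.
q5 and q0 end up in different blocks, so they are distinguishable. For instance, the string 'ε' is accepted from only q0.

No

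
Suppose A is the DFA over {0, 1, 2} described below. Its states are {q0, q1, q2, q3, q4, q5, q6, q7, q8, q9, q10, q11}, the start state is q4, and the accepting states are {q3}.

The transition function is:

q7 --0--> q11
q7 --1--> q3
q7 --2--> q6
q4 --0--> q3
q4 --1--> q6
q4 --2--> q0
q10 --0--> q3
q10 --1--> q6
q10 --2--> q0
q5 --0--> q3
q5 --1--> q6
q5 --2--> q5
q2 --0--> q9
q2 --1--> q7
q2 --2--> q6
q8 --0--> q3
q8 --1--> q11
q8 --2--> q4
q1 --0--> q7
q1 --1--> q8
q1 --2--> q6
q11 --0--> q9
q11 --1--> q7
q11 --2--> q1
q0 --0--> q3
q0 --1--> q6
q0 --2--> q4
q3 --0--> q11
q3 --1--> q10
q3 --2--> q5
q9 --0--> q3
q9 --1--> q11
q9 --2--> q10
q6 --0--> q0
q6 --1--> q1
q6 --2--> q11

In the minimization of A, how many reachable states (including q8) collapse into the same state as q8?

First remove the unreachable states {q2}; 11 states remain.
P0 = {q3} | {q0,q1,q4,q5,q6,q7,q8,q9,q10,q11}.
Refine {q0,q1,q4,q5,q6,q7,q8,q9,q10,q11} on symbol 0: members go to different blocks, giving {q0,q4,q5,q8,q9,q10} and {q1,q6,q7,q11}.
Refine {q1,q6,q7,q11} on symbol 0: members go to different blocks, giving {q1,q7} and {q6,q11}.
On input 0, block {q1,q7} splits into {q1} and {q7}.
Split {q6,q11} by δ(·,1) → {q6} and {q11}.
Split {q0,q4,q5,q8,q9,q10} by δ(·,1) → {q0,q4,q5,q10} and {q8,q9}.
Stable partition: {q3} | {q0,q4,q5,q10} | {q1} | {q6} | {q7} | {q11} | {q8,q9} — 7 equivalence classes.
The equivalence class containing q8 is {q8,q9}, of size 2.

2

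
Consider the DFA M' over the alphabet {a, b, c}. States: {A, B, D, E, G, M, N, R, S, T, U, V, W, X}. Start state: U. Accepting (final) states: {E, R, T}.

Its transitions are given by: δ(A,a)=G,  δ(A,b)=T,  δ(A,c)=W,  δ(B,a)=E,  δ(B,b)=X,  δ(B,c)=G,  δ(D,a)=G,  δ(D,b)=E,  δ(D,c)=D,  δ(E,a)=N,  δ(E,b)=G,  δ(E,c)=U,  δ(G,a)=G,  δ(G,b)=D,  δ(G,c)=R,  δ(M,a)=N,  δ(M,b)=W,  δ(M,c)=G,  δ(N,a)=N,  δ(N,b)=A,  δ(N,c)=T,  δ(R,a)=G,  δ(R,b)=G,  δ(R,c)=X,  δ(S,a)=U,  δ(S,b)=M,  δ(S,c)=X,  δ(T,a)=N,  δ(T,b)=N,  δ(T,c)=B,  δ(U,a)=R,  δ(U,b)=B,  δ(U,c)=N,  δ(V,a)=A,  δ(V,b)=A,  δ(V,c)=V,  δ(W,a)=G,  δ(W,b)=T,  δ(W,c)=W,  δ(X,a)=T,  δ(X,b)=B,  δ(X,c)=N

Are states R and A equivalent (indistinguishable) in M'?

No

Reachable states from the start: {A,B,D,E,G,N,R,T,U,W,X}. Unreachable: {M,S,V} — drop them.
Initial partition by acceptance: {E,R,T} | {A,B,D,G,N,U,W,X}.
Refine {A,B,D,G,N,U,W,X} on symbol a: members go to different blocks, giving {A,D,G,N,W} and {B,U,X}.
Split {A,D,G,N,W} by δ(·,b) → {A,D,W} and {G,N}.
No further refinement is possible. Final partition (4 blocks): {E,R,T} | {A,D,W} | {B,U,X} | {G,N}.
R and A end up in different blocks, so they are distinguishable. For instance, the string 'ε' is accepted from only R.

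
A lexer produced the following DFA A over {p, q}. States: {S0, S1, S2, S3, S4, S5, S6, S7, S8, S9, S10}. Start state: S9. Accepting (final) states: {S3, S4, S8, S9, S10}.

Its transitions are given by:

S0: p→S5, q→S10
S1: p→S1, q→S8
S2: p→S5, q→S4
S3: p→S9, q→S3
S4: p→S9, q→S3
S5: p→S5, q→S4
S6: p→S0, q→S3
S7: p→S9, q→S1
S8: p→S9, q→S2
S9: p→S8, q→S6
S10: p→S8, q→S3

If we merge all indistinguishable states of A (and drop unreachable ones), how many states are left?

3

States {S1,S7} cannot be reached from the start state, so discard them.
Start with accepting vs non-accepting: {S3,S4,S8,S9,S10} | {S0,S2,S5,S6}.
Split {S3,S4,S8,S9,S10} by δ(·,q) → {S3,S4,S10} and {S8,S9}.
The partition is now stable with 3 blocks: {S3,S4,S10} | {S0,S2,S5,S6} | {S8,S9}.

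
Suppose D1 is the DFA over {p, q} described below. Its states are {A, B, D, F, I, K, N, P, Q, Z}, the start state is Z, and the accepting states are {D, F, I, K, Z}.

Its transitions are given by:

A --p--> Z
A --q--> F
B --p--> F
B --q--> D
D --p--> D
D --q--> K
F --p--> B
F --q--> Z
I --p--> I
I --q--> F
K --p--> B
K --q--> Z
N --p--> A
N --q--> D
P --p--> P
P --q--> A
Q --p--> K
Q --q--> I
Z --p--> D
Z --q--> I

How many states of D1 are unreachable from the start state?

BFS from Z reaches {B, D, F, I, K, Z}; the 4 state(s) A, N, P, Q are never visited.

4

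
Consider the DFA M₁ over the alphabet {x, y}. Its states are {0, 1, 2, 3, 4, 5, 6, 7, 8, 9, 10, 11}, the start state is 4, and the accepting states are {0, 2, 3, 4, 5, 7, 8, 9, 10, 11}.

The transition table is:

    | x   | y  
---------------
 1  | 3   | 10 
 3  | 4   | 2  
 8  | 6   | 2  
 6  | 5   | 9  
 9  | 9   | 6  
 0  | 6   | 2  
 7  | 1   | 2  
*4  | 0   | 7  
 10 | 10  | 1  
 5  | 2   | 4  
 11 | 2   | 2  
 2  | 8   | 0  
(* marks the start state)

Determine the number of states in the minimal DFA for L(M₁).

5

First remove the unreachable states {11}; 11 states remain.
P0 = {0,2,3,4,5,7,8,9,10} | {1,6}.
Refine {0,2,3,4,5,7,8,9,10} on symbol x: members go to different blocks, giving {2,3,4,5,9,10} and {0,7,8}.
On input x, block {2,3,4,5,9,10} splits into {3,5,9,10} and {2,4}.
Refine {3,5,9,10} on symbol x: members go to different blocks, giving {3,5} and {9,10}.
No further refinement is possible. Final partition (5 blocks): {3,5} | {1,6} | {0,7,8} | {2,4} | {9,10}.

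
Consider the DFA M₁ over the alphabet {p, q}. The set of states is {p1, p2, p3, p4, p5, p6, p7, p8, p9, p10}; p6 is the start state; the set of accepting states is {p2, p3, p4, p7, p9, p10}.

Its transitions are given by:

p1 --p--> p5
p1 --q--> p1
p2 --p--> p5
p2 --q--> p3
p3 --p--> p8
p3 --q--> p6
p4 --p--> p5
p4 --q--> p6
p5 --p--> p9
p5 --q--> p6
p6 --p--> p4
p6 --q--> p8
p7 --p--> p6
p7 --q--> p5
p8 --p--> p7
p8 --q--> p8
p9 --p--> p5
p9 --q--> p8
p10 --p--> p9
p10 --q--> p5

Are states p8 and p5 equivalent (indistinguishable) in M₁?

Yes

First remove the unreachable states {p1,p2,p3,p10}; 6 states remain.
Initial partition by acceptance: {p4,p7,p9} | {p5,p6,p8}.
The partition is now stable with 2 blocks: {p4,p7,p9} | {p5,p6,p8}.
p8 and p5 lie in the same block of the stable partition, so they are equivalent — no string distinguishes them.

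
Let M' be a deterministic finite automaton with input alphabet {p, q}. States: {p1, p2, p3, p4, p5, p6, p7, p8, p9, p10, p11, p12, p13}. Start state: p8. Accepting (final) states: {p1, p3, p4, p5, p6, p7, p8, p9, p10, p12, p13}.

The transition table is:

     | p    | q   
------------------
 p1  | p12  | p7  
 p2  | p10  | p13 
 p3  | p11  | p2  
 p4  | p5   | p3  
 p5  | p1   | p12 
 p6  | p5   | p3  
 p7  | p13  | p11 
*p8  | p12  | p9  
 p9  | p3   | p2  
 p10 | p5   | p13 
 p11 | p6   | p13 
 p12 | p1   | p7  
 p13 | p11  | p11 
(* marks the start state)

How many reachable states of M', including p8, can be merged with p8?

Reachable states from the start: {p1,p2,p3,p5,p6,p7,p8,p9,p10,p11,p12,p13}. Unreachable: {p4} — drop them.
Start with accepting vs non-accepting: {p1,p3,p5,p6,p7,p8,p9,p10,p12,p13} | {p2,p11}.
Refine {p1,p3,p5,p6,p7,p8,p9,p10,p12,p13} on symbol p: members go to different blocks, giving {p1,p5,p6,p7,p8,p9,p10,p12} and {p3,p13}.
Refine {p1,p5,p6,p7,p8,p9,p10,p12} on symbol p: members go to different blocks, giving {p1,p5,p6,p8,p10,p12} and {p7,p9}.
On input q, block {p1,p5,p6,p8,p10,p12} splits into {p1,p8,p12} and {p6,p10} and {p5}.
Stable partition: {p1,p8,p12} | {p2,p11} | {p3,p13} | {p7,p9} | {p6,p10} | {p5} — 6 equivalence classes.
State p8 belongs to the block {p1,p8,p12}, which has 3 states.

3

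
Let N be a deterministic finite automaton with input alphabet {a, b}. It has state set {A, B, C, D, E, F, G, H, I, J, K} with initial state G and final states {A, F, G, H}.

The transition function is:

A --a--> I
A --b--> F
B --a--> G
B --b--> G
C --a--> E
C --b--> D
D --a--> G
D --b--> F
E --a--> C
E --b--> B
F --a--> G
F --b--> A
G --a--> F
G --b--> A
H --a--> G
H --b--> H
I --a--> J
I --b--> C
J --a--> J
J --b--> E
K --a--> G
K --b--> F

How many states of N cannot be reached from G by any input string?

No path from G leads to H, K; the other 9 states are all reachable.

2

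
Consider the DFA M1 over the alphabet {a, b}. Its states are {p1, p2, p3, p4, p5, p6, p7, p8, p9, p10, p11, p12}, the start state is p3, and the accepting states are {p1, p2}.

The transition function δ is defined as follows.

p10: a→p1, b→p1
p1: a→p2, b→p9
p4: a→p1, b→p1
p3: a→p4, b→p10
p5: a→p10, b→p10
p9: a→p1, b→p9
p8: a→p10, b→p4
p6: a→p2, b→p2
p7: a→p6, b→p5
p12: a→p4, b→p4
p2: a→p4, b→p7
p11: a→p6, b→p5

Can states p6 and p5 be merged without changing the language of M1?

No

First remove the unreachable states {p8,p11,p12}; 9 states remain.
P0 = {p1,p2} | {p3,p4,p5,p6,p7,p9,p10}.
Refine {p1,p2} on symbol a: members go to different blocks, giving {p1} and {p2}.
Refine {p3,p4,p5,p6,p7,p9,p10} on symbol a: members go to different blocks, giving {p3,p5,p7} and {p4,p9,p10} and {p6}.
Refine {p3,p5,p7} on symbol a: members go to different blocks, giving {p3,p5} and {p7}.
Refine {p4,p9,p10} on symbol b: members go to different blocks, giving {p4,p10} and {p9}.
No further refinement is possible. Final partition (7 blocks): {p1} | {p3,p5} | {p2} | {p4,p10} | {p6} | {p7} | {p9}.
p6 and p5 end up in different blocks, so they are distinguishable. For instance, the string 'a' is accepted from only p6.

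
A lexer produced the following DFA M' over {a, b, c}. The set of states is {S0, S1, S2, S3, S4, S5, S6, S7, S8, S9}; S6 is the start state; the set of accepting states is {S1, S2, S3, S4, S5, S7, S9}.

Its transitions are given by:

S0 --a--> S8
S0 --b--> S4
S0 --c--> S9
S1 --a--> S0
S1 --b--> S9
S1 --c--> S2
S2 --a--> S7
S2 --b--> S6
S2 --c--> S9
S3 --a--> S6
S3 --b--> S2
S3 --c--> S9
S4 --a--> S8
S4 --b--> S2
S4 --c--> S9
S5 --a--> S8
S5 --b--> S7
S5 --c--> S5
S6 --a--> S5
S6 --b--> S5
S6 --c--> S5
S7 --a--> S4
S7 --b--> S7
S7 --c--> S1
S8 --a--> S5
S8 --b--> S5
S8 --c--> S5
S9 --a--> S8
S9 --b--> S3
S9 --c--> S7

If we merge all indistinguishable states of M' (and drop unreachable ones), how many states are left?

All states are reachable from the start state.
Start with accepting vs non-accepting: {S1,S2,S3,S4,S5,S7,S9} | {S0,S6,S8}.
Split {S1,S2,S3,S4,S5,S7,S9} by δ(·,a) → {S1,S3,S4,S5,S9} and {S2,S7}.
On input b, block {S1,S3,S4,S5,S9} splits into {S3,S4,S5} and {S1,S9}.
Split {S3,S4,S5} by δ(·,c) → {S3,S4} and {S5}.
Split {S0,S6,S8} by δ(·,a) → {S6,S8} and {S0}.
Refine {S2,S7} on symbol a: members go to different blocks, giving {S2} and {S7}.
Split {S1,S9} by δ(·,a) → {S1} and {S9}.
Stable partition: {S3,S4} | {S6,S8} | {S2} | {S1} | {S5} | {S0} | {S7} | {S9} — 8 equivalence classes.

8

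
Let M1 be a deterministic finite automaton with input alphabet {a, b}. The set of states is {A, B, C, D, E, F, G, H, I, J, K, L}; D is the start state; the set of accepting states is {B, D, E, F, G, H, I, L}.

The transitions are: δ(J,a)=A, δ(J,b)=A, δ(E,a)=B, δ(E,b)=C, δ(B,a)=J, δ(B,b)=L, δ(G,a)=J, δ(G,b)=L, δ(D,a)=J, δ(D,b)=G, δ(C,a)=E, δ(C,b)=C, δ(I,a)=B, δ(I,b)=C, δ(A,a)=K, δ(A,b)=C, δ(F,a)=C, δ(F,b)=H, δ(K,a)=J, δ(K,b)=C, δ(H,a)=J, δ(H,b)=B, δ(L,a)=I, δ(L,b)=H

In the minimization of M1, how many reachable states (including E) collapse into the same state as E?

2

States {F} cannot be reached from the start state, so discard them.
Start with accepting vs non-accepting: {B,D,E,G,H,I,L} | {A,C,J,K}.
On input a, block {B,D,E,G,H,I,L} splits into {B,D,G,H} and {E,I,L}.
Split {B,D,G,H} by δ(·,b) → {B,G} and {D,H}.
Refine {A,C,J,K} on symbol a: members go to different blocks, giving {A,J,K} and {C}.
Refine {A,J,K} on symbol b: members go to different blocks, giving {A,K} and {J}.
On input a, block {A,K} splits into {A} and {K}.
On input a, block {E,I,L} splits into {E,I} and {L}.
Stable partition: {B,G} | {A} | {E,I} | {D,H} | {C} | {J} | {K} | {L} — 8 equivalence classes.
State E belongs to the block {E,I}, which has 2 states.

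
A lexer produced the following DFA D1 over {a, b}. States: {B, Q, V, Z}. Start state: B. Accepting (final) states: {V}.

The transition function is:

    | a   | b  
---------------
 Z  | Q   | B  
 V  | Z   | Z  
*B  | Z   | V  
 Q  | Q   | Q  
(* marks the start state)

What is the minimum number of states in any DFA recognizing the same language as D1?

Start with accepting vs non-accepting: {V} | {B,Q,Z}.
Refine {B,Q,Z} on symbol b: members go to different blocks, giving {Q,Z} and {B}.
Refine {Q,Z} on symbol b: members go to different blocks, giving {Z} and {Q}.
The partition is now stable with 4 blocks: {V} | {Z} | {B} | {Q}.

4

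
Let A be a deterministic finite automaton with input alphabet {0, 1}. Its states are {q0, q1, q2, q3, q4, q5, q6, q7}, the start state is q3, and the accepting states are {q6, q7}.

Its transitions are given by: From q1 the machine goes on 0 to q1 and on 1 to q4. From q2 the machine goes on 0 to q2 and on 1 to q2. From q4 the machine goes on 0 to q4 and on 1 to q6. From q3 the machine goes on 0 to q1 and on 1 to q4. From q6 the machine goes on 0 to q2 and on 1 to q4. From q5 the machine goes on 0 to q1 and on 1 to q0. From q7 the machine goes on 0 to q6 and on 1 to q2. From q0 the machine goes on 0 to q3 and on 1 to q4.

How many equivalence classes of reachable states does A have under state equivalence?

States {q0,q5,q7} cannot be reached from the start state, so discard them.
Start with accepting vs non-accepting: {q6} | {q1,q2,q3,q4}.
Split {q1,q2,q3,q4} by δ(·,1) → {q1,q2,q3} and {q4}.
Refine {q1,q2,q3} on symbol 1: members go to different blocks, giving {q1,q3} and {q2}.
No further refinement is possible. Final partition (4 blocks): {q6} | {q1,q3} | {q4} | {q2}.

4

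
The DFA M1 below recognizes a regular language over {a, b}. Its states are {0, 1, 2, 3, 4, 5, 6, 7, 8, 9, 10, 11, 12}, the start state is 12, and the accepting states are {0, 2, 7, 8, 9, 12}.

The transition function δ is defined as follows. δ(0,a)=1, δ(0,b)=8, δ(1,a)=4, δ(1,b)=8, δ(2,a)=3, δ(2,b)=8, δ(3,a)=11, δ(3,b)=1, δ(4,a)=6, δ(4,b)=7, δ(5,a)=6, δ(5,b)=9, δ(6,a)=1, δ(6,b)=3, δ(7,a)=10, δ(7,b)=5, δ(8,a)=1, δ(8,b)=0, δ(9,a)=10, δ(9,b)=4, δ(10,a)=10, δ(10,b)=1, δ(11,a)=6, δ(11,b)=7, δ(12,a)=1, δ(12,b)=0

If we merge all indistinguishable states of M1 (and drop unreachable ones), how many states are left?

States {2} cannot be reached from the start state, so discard them.
P0 = {0,7,8,9,12} | {1,3,4,5,6,10,11}.
On input b, block {0,7,8,9,12} splits into {0,8,12} and {7,9}.
Refine {1,3,4,5,6,10,11} on symbol b: members go to different blocks, giving {3,6,10} and {4,5,11} and {1}.
On input a, block {3,6,10} splits into {3} and {6} and {10}.
The partition is now stable with 7 blocks: {0,8,12} | {3} | {7,9} | {4,5,11} | {1} | {6} | {10}.

7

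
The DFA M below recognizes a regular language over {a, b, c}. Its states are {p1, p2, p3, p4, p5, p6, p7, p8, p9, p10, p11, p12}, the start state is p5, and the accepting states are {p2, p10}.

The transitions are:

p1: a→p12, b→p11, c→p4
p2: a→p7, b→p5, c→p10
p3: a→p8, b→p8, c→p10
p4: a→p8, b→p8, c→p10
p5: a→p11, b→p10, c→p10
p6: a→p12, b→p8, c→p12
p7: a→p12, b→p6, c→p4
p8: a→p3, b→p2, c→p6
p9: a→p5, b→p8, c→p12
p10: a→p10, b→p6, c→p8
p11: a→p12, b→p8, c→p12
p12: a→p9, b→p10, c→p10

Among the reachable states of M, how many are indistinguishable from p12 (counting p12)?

States {p1} cannot be reached from the start state, so discard them.
Start with accepting vs non-accepting: {p2,p10} | {p3,p4,p5,p6,p7,p8,p9,p11,p12}.
On input a, block {p2,p10} splits into {p2} and {p10}.
On input b, block {p3,p4,p5,p6,p7,p8,p9,p11,p12} splits into {p3,p4,p6,p7,p9,p11} and {p5,p12} and {p8}.
Split {p3,p4,p6,p7,p9,p11} by δ(·,a) → {p6,p7,p9,p11} and {p3,p4}.
Refine {p6,p7,p9,p11} on symbol b: members go to different blocks, giving {p6,p9,p11} and {p7}.
The partition is now stable with 7 blocks: {p2} | {p6,p9,p11} | {p10} | {p5,p12} | {p8} | {p3,p4} | {p7}.
The equivalence class containing p12 is {p5,p12}, of size 2.

2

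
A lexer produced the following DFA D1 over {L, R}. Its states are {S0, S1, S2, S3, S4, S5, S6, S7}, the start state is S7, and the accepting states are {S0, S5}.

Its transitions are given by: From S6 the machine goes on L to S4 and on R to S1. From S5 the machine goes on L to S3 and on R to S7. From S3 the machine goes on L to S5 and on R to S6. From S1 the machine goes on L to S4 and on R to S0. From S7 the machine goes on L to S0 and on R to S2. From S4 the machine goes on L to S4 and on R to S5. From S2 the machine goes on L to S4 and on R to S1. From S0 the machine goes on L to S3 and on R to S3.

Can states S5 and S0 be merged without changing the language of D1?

Every state is reachable, so we keep all 8.
Initial partition by acceptance: {S0,S5} | {S1,S2,S3,S4,S6,S7}.
Split {S1,S2,S3,S4,S6,S7} by δ(·,L) → {S1,S2,S4,S6} and {S3,S7}.
Split {S1,S2,S4,S6} by δ(·,R) → {S1,S4} and {S2,S6}.
No further refinement is possible. Final partition (4 blocks): {S0,S5} | {S1,S4} | {S3,S7} | {S2,S6}.
S5 and S0 lie in the same block of the stable partition, so they are equivalent — no string distinguishes them.

Yes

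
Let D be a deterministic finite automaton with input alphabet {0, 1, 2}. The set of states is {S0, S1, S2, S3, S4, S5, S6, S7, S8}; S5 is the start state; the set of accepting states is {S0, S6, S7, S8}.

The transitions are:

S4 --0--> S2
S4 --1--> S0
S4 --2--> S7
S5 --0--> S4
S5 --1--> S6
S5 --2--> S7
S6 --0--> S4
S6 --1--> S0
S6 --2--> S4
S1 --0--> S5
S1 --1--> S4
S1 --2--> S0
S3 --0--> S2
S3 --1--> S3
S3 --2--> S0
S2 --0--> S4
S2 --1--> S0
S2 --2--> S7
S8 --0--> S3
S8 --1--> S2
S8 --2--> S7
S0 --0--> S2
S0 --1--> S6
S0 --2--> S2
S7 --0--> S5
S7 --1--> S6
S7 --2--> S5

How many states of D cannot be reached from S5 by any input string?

3

No path from S5 leads to S1, S3, S8; the other 6 states are all reachable.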